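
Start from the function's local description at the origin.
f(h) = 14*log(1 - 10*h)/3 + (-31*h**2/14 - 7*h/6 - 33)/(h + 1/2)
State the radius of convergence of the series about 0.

The radius of convergence is 1/10.

Denominator factor (h + 1/2): pole of order 1 at -1/2, modulus 1/2.
Branch term (14/3)*log(1 - h/(1/10)): its argument vanishes at h = 1/10, a logarithmic branch point, modulus 1/10.
The radius of convergence is the smallest modulus among the singular points: 1/10.


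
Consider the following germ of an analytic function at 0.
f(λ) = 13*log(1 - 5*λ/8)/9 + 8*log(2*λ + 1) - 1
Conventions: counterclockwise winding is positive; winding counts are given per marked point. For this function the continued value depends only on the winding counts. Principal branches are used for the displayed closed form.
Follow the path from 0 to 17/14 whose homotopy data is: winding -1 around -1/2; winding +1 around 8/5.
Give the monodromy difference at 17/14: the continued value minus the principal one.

The rational part is single-valued and drops out of the difference; each branch term changes only by its own monodromy.
(8)*log(1 - λ/(-1/2)): each positive loop around -1/2 adds 2*pi*i to the log, so winding -1 contributes (8)*(-1)*2*pi*i = -(16)*pi*i.
(13/9)*log(1 - λ/(8/5)): each positive loop around 8/5 adds 2*pi*i to the log, so winding +1 contributes (13/9)*(1)*2*pi*i = (26/9)*pi*i.
Summing the contributions at λ = 17/14 gives -(118/9)*pi*i.

Continued minus principal equals -(118/9)*pi*i.


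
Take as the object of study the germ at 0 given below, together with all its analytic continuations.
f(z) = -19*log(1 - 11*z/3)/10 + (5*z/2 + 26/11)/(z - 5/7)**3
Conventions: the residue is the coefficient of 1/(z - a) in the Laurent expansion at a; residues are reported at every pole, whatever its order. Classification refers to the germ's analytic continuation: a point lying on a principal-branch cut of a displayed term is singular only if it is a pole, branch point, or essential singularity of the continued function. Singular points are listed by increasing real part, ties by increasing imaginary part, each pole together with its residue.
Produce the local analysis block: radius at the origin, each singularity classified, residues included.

Radius of convergence at 0: 3/11.
At 3/11: a logarithmic branch point.
At 5/7: a pole of order 3; residue 0.

Denominator factor (z - 5/7)^3: pole of order 3 at 5/7, modulus 5/7.
Branch term (-19/10)*log(1 - z/(3/11)): its argument vanishes at z = 3/11, a logarithmic branch point, modulus 3/11.
The radius of convergence is the smallest modulus among the singular points: 3/11.
The branch term is analytic at 5/7 and contributes nothing to the residue; only the rational part matters.
At the order-3 pole 5/7 set g(z) = (z - (5/7))^3*(rational part) = 5*z/2 + 26/11.
Order-3 pole: residue = g''(a)/2; g''(5/7) = 0, so the residue is 0.
List the singular points by increasing real part (a conjugate pair: the negative imaginary part first).


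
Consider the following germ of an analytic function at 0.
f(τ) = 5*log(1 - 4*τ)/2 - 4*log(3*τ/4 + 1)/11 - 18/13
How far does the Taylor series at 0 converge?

Branch term (5/2)*log(1 - τ/(1/4)): its argument vanishes at τ = 1/4, a logarithmic branch point, modulus 1/4.
Branch term (-4/11)*log(1 - τ/(-4/3)): its argument vanishes at τ = -4/3, a logarithmic branch point, modulus 4/3.
The radius of convergence is the smallest modulus among the singular points: 1/4.

The radius of convergence is 1/4.


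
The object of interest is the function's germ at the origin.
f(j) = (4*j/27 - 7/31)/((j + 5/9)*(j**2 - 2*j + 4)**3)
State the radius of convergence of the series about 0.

Denominator factor (j**2 - 2*j + 4)^3: discriminant -12, complex-conjugate roots (1) + (sqrt(3))*i and (1) - (sqrt(3))*i; poles of order 3, moduli 2 and 2.
Denominator factor (j + 5/9): pole of order 1 at -5/9, modulus 5/9.
The radius of convergence is the smallest modulus among the singular points: 5/9.

The radius of convergence is 5/9.


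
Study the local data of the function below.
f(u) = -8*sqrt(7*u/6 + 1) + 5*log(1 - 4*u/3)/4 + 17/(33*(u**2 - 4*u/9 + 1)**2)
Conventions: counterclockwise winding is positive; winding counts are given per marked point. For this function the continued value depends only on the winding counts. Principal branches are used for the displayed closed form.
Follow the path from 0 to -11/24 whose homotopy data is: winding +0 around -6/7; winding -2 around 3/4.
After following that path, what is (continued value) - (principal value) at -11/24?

The rational part is single-valued and drops out of the difference; each branch term changes only by its own monodromy.
(-8)*sqrt(1 - u/(-6/7)): winding +0 is even, the square root returns to the same sheet, contribution 0.
(5/4)*log(1 - u/(3/4)): each positive loop around 3/4 adds 2*pi*i to the log, so winding -2 contributes (5/4)*(-2)*2*pi*i = -(5)*pi*i.
Summing the contributions at u = -11/24 gives -(5)*pi*i.

Continued minus principal equals -(5)*pi*i.


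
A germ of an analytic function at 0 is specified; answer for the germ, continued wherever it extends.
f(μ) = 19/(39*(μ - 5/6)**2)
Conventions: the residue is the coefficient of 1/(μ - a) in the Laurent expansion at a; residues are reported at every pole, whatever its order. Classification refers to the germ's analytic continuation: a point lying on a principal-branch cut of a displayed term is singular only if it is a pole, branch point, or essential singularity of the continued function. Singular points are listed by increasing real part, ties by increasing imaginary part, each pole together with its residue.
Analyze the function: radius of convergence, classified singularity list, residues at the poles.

Denominator factor (μ - 5/6)^2: pole of order 2 at 5/6, modulus 5/6.
The radius of convergence is the smallest modulus among the singular points: 5/6.
At the order-2 pole 5/6 set g(μ) = (μ - (5/6))^2*f(μ) = 19/39.
Order-2 pole: residue = g'(a); g'(5/6) = 0, so the residue is 0.

Radius of convergence at 0: 5/6.
At 5/6: a pole of order 2; residue 0.


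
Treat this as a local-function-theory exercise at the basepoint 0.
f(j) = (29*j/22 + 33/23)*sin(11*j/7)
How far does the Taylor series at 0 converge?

The radius of convergence is infinite.

The factor sin(11*j/7) is entire and contributes no finite singular point.
The polynomial part has no poles.
No finite singular points: the Taylor series at 0 converges everywhere.


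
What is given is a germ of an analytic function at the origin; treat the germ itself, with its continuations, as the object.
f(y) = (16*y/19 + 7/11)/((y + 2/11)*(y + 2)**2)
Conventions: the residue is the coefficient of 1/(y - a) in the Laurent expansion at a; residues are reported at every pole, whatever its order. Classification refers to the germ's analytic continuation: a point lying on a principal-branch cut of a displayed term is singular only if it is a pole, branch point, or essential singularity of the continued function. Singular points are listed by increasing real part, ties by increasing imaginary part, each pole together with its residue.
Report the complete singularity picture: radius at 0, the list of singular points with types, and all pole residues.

Denominator factor (y + 2)^2: pole of order 2 at -2, modulus 2.
Denominator factor (y + 2/11): pole of order 1 at -2/11, modulus 2/11.
The radius of convergence is the smallest modulus among the singular points: 2/11.
At the order-2 pole -2 set g(y) = (y - (-2))^2*f(y) = (16*y/19 + 7/11)/(y + 2/11).
Order-2 pole: residue = g'(a); g'(-2) = -1111/7600, so the residue is -1111/7600.
At the order-1 pole -2/11 set g(y) = (y - (-2/11))*f(y) = (16*y/19 + 7/11)/(y + 2)**2.
Simple pole: residue = g(a) at a = -2/11, which is 1111/7600.
List the singular points by increasing real part (a conjugate pair: the negative imaginary part first).

Radius of convergence at 0: 2/11.
At -2: a pole of order 2; residue -1111/7600.
At -2/11: a pole of order 1; residue 1111/7600.


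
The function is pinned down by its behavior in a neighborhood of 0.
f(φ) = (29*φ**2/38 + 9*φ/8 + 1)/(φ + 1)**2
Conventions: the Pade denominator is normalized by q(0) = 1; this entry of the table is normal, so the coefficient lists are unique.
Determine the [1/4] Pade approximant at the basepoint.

The Pade approximant has numerator coefficients [1, 6562433/4443336]; denominator coefficients [1, 1306294/555417, 5748899/10552923, -1091444/1172547, 126607504/200505537].

Taylor coefficients needed (expand at 0): a_0 = 1, a_1 = -7/8, a_2 = 115/76, a_3 = -327/152, a_4 = 53/19, a_5 = -521/152.
Write the denominator as Q(φ) = 1 + q1*φ + q2*φ^2 + q3*φ^3 + q4*φ^4. Requiring Q*f - P = O(φ^6) with deg P <= 1 kills the coefficients of φ^2..φ^5 in Q*f:
  φ^2: a_2 + q1*a_1 + q2*a_0 = 0, i.e. 115/76 + (-7/8)*q1 + (1)*q2 = 0.
  φ^3: a_3 + q1*a_2 + q2*a_1 + q3*a_0 = 0, i.e. -327/152 + (115/76)*q1 + (-7/8)*q2 + (1)*q3 = 0.
  φ^4: a_4 + q1*a_3 + q2*a_2 + q3*a_1 + q4*a_0 = 0, i.e. 53/19 + (-327/152)*q1 + (115/76)*q2 + (-7/8)*q3 + (1)*q4 = 0.
  φ^5: a_5 + q1*a_4 + q2*a_3 + q3*a_2 + q4*a_1 = 0, i.e. -521/152 + (53/19)*q1 + (-327/152)*q2 + (115/76)*q3 + (-7/8)*q4 = 0.
Solving this linear system: q1 = 1306294/555417, q2 = 5748899/10552923, q3 = -1091444/1172547, q4 = 126607504/200505537.
The numerator is Q*f truncated at degree 1: P0 = a_0 = 1; P1 = a_1 + q1*a_0 = 6562433/4443336.


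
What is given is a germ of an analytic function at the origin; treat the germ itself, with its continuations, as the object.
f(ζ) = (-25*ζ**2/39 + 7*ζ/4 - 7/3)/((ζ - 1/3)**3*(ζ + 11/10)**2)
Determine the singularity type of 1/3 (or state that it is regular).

The point is a pole of order 3.

The denominator factor ζ - 1/3 vanishes at 1/3 and appears to the power 3; the numerator there equals -2557/1404, nonzero, and no other factor vanishes.
Hence a pole whose order is the multiplicity, 3.


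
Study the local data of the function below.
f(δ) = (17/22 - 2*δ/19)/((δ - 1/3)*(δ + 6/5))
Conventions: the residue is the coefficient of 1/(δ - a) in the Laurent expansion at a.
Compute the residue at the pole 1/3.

At the order-1 pole 1/3 set g(δ) = (δ - (1/3))*f(δ) = (17/22 - 2*δ/19)/(δ + 6/5).
Simple pole: residue = g(a) at a = 1/3, which is 4625/9614.

The residue is 4625/9614.


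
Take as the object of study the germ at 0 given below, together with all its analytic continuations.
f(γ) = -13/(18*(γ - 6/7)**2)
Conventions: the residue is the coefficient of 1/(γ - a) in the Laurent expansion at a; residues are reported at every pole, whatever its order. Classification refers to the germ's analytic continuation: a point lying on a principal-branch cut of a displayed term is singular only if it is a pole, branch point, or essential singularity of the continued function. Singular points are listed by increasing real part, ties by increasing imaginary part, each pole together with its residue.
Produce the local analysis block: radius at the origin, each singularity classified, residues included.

Denominator factor (γ - 6/7)^2: pole of order 2 at 6/7, modulus 6/7.
The radius of convergence is the smallest modulus among the singular points: 6/7.
At the order-2 pole 6/7 set g(γ) = (γ - (6/7))^2*f(γ) = -13/18.
Order-2 pole: residue = g'(a); g'(6/7) = 0, so the residue is 0.

Radius of convergence at 0: 6/7.
At 6/7: a pole of order 2; residue 0.


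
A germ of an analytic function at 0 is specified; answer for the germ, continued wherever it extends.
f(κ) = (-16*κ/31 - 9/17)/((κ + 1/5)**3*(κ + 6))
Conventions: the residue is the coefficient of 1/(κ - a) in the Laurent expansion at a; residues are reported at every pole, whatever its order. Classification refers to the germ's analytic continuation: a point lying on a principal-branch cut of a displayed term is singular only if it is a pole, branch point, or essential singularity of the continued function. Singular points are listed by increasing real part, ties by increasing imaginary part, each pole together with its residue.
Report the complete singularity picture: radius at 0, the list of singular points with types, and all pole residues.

Radius of convergence at 0: 1/5.
At -6: a pole of order 1; residue -169125/12853003.
At -1/5: a pole of order 3; residue 169125/12853003.

Denominator factor (κ + 6): pole of order 1 at -6, modulus 6.
Denominator factor (κ + 1/5)^3: pole of order 3 at -1/5, modulus 1/5.
The radius of convergence is the smallest modulus among the singular points: 1/5.
At the order-1 pole -6 set g(κ) = (κ - (-6))*f(κ) = (-16*κ/31 - 9/17)/(κ + 1/5)**3.
Simple pole: residue = g(a) at a = -6, which is -169125/12853003.
At the order-3 pole -1/5 set g(κ) = (κ - (-1/5))^3*f(κ) = (-16*κ/31 - 9/17)/(κ + 6).
Order-3 pole: residue = g''(a)/2; g''(-1/5) = 338250/12853003, so the residue is 169125/12853003.
List the singular points by increasing real part (a conjugate pair: the negative imaginary part first).


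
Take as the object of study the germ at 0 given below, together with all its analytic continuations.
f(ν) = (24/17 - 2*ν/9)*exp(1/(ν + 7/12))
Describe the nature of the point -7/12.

The exponent 1/(ν - (-7/12)) has a pole at -7/12, so exp(1/(ν - (-7/12))) takes every nonzero value near it: an essential singularity (not a pole of any order).

The point is an essential singularity.


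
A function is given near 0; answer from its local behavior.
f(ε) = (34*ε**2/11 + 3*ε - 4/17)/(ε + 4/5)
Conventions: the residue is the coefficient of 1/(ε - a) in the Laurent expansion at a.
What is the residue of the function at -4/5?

At the order-1 pole -4/5 set g(ε) = (ε - (-4/5))*f(ε) = 34*ε**2/11 + 3*ε - 4/17.
Simple pole: residue = g(a) at a = -4/5, which is -3072/4675.

The residue is -3072/4675.


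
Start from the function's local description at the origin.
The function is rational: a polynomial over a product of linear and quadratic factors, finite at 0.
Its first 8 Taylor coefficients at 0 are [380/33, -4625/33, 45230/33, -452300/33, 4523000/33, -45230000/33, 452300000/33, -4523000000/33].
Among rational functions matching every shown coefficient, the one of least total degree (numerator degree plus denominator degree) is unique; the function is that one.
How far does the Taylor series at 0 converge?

No rational of total degree below 3 reproduces all 8 coefficients; solving the [2/1] Pade equations on them gives f(ν) = (-34*ν**2/11 - 5*ν/2 + 38/33)/(ν + 1/10), whose expansion matches every shown term.
Denominator factor (ν + 1/10): pole of order 1 at -1/10, modulus 1/10.
The radius of convergence is the smallest modulus among the singular points: 1/10.

The radius of convergence is 1/10.


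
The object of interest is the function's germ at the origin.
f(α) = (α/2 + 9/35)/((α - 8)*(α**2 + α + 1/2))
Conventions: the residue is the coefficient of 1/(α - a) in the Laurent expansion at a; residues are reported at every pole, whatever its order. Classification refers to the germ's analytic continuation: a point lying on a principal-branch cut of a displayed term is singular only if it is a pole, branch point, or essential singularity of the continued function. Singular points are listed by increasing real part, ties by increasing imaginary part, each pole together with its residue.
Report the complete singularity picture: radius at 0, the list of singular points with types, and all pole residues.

Radius of convergence at 0: (1/2)*sqrt(2).
At (-1/2) - (1/2)*i: a pole of order 1; residue (-149/5075) + (9/10150)*i.
At (-1/2) + (1/2)*i: a pole of order 1; residue (-149/5075) - (9/10150)*i.
At 8: a pole of order 1; residue 298/5075.

Denominator factor (α - 8): pole of order 1 at 8, modulus 8.
Denominator factor (α**2 + α + 1/2): discriminant -1, complex-conjugate roots (-1/2) + (1/2)*i and (-1/2) - (1/2)*i; poles of order 1, moduli (1/2)*sqrt(2) and (1/2)*sqrt(2).
The radius of convergence is the smallest modulus among the singular points: (1/2)*sqrt(2).
The factor α**2 + α + 1/2 splits as (α - a)(α - a') with a = (-1/2) - (1/2)*i, a' = (-1/2) + (1/2)*i. At the order-1 pole a set g(α) = (α - a)*f(α) = [(α/2 + 9/35)/(α - 8)] / (α - a').
Simple pole: residue = g(a) at a = (-1/2) - (1/2)*i, which is (-149/5075) + (9/10150)*i.
The factor α**2 + α + 1/2 splits as (α - a)(α - a') with a = (-1/2) + (1/2)*i, a' = (-1/2) - (1/2)*i. At the order-1 pole a set g(α) = (α - a)*f(α) = [(α/2 + 9/35)/(α - 8)] / (α - a').
Simple pole: residue = g(a) at a = (-1/2) + (1/2)*i, which is (-149/5075) - (9/10150)*i.
At the order-1 pole 8 set g(α) = (α - (8))*f(α) = (α/2 + 9/35)/(α**2 + α + 1/2).
Simple pole: residue = g(a) at a = 8, which is 298/5075.
List the singular points by increasing real part (a conjugate pair: the negative imaginary part first).


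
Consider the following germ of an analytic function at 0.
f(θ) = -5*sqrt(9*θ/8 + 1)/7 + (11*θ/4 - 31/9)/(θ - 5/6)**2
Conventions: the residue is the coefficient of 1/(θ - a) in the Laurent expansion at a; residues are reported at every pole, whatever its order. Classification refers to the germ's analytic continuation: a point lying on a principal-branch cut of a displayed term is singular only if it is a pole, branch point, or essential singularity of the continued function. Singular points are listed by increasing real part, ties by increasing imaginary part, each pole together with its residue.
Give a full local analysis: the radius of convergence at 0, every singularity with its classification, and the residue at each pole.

Radius of convergence at 0: 5/6.
At -8/9: an algebraic (square-root) branch point.
At 5/6: a pole of order 2; residue 11/4.

Denominator factor (θ - 5/6)^2: pole of order 2 at 5/6, modulus 5/6.
Branch term (-5/7)*sqrt(1 - θ/(-8/9)): its argument vanishes at θ = -8/9, a square-root branch point, modulus 8/9.
The radius of convergence is the smallest modulus among the singular points: 5/6.
The branch term is analytic at 5/6 and contributes nothing to the residue; only the rational part matters.
At the order-2 pole 5/6 set g(θ) = (θ - (5/6))^2*(rational part) = 11*θ/4 - 31/9.
Order-2 pole: residue = g'(a); g'(5/6) = 11/4, so the residue is 11/4.
List the singular points by increasing real part (a conjugate pair: the negative imaginary part first).


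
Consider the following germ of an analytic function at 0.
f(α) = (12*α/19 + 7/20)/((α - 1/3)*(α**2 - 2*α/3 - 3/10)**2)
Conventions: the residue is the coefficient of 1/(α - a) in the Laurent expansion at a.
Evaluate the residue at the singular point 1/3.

At the order-1 pole 1/3 set g(α) = (α - (1/3))*f(α) = (12*α/19 + 7/20)/(α**2 - 2*α/3 - 3/10)**2.
Simple pole: residue = g(a) at a = 1/3, which is 86265/26011.

The residue is 86265/26011.


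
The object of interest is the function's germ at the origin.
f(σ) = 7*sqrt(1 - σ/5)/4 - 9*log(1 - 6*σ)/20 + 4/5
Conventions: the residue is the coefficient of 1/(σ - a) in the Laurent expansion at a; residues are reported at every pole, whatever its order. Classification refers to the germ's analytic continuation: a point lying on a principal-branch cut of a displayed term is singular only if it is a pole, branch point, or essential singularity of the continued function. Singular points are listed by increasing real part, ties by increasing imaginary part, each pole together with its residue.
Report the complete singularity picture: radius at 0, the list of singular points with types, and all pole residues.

Branch term (7/4)*sqrt(1 - σ/(5)): its argument vanishes at σ = 5, a square-root branch point, modulus 5.
Branch term (-9/20)*log(1 - σ/(1/6)): its argument vanishes at σ = 1/6, a logarithmic branch point, modulus 1/6.
The radius of convergence is the smallest modulus among the singular points: 1/6.
List the singular points by increasing real part (a conjugate pair: the negative imaginary part first).

Radius of convergence at 0: 1/6.
At 1/6: a logarithmic branch point.
At 5: an algebraic (square-root) branch point.


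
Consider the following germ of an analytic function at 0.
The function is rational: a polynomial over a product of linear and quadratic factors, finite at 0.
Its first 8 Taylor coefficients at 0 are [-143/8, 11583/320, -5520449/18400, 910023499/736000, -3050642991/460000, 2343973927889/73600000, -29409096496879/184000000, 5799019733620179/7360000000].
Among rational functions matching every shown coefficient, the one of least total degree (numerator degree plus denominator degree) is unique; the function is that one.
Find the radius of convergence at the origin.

No rational of total degree below 5 reproduces all 8 coefficients; solving the [2/3] Pade equations on them gives f(η) = (-28*η**2/23 - 39*η/32 - 13/4)/((η - 1/2)*(η**2 - 8*η/5 - 4/11)), whose expansion matches every shown term.
Denominator factor (η**2 - 8*η/5 - 4/11): discriminant 1104/275, real irrational roots 4/5 + (2/55)*sqrt(759) and 4/5 - (2/55)*sqrt(759); poles of order 1, moduli 4/5 + (2/55)*sqrt(759) and -4/5 + (2/55)*sqrt(759).
Denominator factor (η - 1/2): pole of order 1 at 1/2, modulus 1/2.
The radius of convergence is the smallest modulus among the singular points: -4/5 + (2/55)*sqrt(759).

The radius of convergence is -4/5 + (2/55)*sqrt(759).


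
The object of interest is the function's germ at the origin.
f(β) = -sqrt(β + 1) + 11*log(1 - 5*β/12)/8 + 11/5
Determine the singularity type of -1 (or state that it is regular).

The term (-1)*sqrt(1 - β/(-1)) has argument 1 - -1/(-1) = 0 at -1: a square-root (algebraic, two-sheeted) branch point; the remaining terms are analytic or single-valued there.

The point is an algebraic (square-root) branch point.


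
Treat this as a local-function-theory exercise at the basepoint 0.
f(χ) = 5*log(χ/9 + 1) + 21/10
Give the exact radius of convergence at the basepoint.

The radius of convergence is 9.

Branch term (5)*log(1 - χ/(-9)): its argument vanishes at χ = -9, a logarithmic branch point, modulus 9.
The radius of convergence is the smallest modulus among the singular points: 9.


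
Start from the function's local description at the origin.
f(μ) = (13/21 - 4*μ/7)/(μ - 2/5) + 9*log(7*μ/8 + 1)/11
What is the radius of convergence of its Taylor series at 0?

Denominator factor (μ - 2/5): pole of order 1 at 2/5, modulus 2/5.
Branch term (9/11)*log(1 - μ/(-8/7)): its argument vanishes at μ = -8/7, a logarithmic branch point, modulus 8/7.
The radius of convergence is the smallest modulus among the singular points: 2/5.

The radius of convergence is 2/5.


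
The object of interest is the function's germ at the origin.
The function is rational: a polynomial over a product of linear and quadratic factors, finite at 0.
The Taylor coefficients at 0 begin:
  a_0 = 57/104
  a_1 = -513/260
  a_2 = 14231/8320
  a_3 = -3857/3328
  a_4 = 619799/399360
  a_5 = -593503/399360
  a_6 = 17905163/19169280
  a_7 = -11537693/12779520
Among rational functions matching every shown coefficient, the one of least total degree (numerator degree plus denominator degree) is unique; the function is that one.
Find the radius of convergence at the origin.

The radius of convergence is (1/2)*sqrt(6).

No rational of total degree below 5 reproduces all 8 coefficients; solving the [1/4] Pade equations on them gives f(μ) = (19/13 - 19*μ/5)/((μ + 4/3)**2*(μ**2 - 3*μ/4 + 3/2)), whose expansion matches every shown term.
Denominator factor (μ**2 - 3*μ/4 + 3/2): discriminant -87/16, complex-conjugate roots (3/8) + ((1/8)*sqrt(87))*i and (3/8) - ((1/8)*sqrt(87))*i; poles of order 1, moduli (1/2)*sqrt(6) and (1/2)*sqrt(6).
Denominator factor (μ + 4/3)^2: pole of order 2 at -4/3, modulus 4/3.
The radius of convergence is the smallest modulus among the singular points: (1/2)*sqrt(6).


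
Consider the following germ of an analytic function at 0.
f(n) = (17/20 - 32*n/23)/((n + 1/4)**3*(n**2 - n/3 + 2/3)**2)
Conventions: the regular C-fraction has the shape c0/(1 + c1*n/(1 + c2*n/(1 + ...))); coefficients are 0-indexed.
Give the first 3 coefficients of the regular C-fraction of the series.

The regular C-fraction coefficients are [612/5, 4941/391, -36651277/7727724].

Taylor coefficients (expand at 0): a_0 = 612/5, a_1 = -177876/115, a_2 = 1404153/115.
c0 = a_0 = 612/5. Peel one level at a time: if S = 1 + c*n/S' with S'(0) = 1, then c is the n-coefficient of S and S' = c*n/(S - 1).
S_1 = c0/f = 1 + (4941/391)*n + (36651277/611524)*n^2 + ...; c1 = 4941/391.
S_2 = c1*n/(S_1 - 1) = 1 + (-36651277/7727724)*n + ...; c2 = -36651277/7727724.


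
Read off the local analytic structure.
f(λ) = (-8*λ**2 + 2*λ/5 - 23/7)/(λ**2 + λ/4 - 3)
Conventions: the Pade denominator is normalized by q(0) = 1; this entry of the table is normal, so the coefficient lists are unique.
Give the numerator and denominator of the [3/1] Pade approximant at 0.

The Pade approximant has numerator coefficients [23/21, -1031782/216215, 14574592/4540515, -58298368/4540515]; denominator coefficients [1, -2241019/518916].

Taylor coefficients needed (expand at 0): a_0 = 23/21, a_1 = -53/1260, a_2 = 6541/2160, a_3 = 43243/181440, a_4 = 2241019/2177280.
Write the denominator as Q(λ) = 1 + q1*λ. Requiring Q*f - P = O(λ^5) with deg P <= 3 kills the coefficients of λ^4..λ^4 in Q*f:
  λ^4: a_4 + q1*a_3 = 0, i.e. 2241019/2177280 + (43243/181440)*q1 = 0.
Solving this linear system: q1 = -2241019/518916.
The numerator is Q*f truncated at degree 3: P0 = a_0 = 23/21; P1 = a_1 + q1*a_0 = -1031782/216215; P2 = a_2 + q1*a_1 = 14574592/4540515; P3 = a_3 + q1*a_2 = -58298368/4540515.


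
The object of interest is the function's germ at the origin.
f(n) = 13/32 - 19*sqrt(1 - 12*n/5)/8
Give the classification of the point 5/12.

The term (-19/8)*sqrt(1 - n/(5/12)) has argument 1 - 5/12/(5/12) = 0 at 5/12: a square-root (algebraic, two-sheeted) branch point; the remaining terms are analytic or single-valued there.

The point is an algebraic (square-root) branch point.


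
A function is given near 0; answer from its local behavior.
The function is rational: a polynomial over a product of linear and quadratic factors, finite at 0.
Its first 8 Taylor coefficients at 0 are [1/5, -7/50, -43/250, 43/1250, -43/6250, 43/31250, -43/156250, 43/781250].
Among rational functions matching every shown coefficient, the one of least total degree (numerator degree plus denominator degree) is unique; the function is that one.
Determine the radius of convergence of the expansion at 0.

The radius of convergence is 5.

No rational of total degree below 3 reproduces all 8 coefficients; solving the [2/1] Pade equations on them gives f(μ) = (-μ**2 - μ/2 + 1)/(μ + 5), whose expansion matches every shown term.
Denominator factor (μ + 5): pole of order 1 at -5, modulus 5.
The radius of convergence is the smallest modulus among the singular points: 5.


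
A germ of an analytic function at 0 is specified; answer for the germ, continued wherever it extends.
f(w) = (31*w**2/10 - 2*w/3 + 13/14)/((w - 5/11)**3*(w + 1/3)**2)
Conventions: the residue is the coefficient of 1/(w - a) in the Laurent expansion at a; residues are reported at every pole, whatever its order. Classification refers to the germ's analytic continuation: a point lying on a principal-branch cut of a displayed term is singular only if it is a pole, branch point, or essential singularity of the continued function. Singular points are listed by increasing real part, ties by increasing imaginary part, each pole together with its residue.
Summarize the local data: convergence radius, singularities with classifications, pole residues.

Radius of convergence at 0: 1/3.
At -1/3: a pole of order 2; residue -96802299/15994160.
At 5/11: a pole of order 3; residue 96802299/15994160.

Denominator factor (w + 1/3)^2: pole of order 2 at -1/3, modulus 1/3.
Denominator factor (w - 5/11)^3: pole of order 3 at 5/11, modulus 5/11.
The radius of convergence is the smallest modulus among the singular points: 1/3.
At the order-2 pole -1/3 set g(w) = (w - (-1/3))^2*f(w) = (31*w**2/10 - 2*w/3 + 13/14)/(w - 5/11)**3.
Order-2 pole: residue = g'(a); g'(-1/3) = -96802299/15994160, so the residue is -96802299/15994160.
At the order-3 pole 5/11 set g(w) = (w - (5/11))^3*f(w) = (31*w**2/10 - 2*w/3 + 13/14)/(w + 1/3)**2.
Order-3 pole: residue = g''(a)/2; g''(5/11) = 96802299/7997080, so the residue is 96802299/15994160.
List the singular points by increasing real part (a conjugate pair: the negative imaginary part first).


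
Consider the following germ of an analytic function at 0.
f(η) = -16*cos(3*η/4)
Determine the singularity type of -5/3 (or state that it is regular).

The point is a regular point.

There is no denominator, hence no pole anywhere.
The factor cos(3*η/4) is entire.
So the germ continues analytically to -5/3.


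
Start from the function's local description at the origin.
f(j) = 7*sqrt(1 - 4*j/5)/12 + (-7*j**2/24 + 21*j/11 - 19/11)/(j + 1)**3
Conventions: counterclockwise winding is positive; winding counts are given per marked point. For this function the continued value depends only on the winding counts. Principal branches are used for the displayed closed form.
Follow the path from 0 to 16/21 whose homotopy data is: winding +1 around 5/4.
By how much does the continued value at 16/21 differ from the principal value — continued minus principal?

Continued minus principal equals -(1/90)*sqrt(4305).

The rational part is single-valued and drops out of the difference; each branch term changes only by its own monodromy.
(7/12)*sqrt(1 - j/(5/4)): winding +1 is odd, the square root flips sign, contributing -2*(7/12)*sqrt(1 - (16/21)/(5/4)) = -2*(7/12)*sqrt(41/105) = -(1/90)*sqrt(4305).
Summing the contributions at j = 16/21 gives -(1/90)*sqrt(4305).


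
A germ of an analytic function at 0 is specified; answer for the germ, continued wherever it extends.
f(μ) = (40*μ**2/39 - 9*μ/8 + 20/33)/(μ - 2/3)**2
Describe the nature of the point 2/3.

The point is a pole of order 2.

The denominator factor μ - 2/3 vanishes at 2/3 and appears to the power 2; the numerator there equals 4817/15444, nonzero, and no other factor vanishes.
Hence a pole whose order is the multiplicity, 2.


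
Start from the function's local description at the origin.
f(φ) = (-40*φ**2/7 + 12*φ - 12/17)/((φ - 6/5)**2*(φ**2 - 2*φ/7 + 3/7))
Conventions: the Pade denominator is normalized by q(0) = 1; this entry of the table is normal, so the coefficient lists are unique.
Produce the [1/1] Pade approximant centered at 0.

Taylor coefficients needed (expand at 0): a_0 = -175/153, a_1 = 7700/459, a_2 = 190675/5508.
Write the denominator as Q(φ) = 1 + q1*φ. Requiring Q*f - P = O(φ^3) with deg P <= 1 kills the coefficients of φ^2..φ^2 in Q*f:
  φ^2: a_2 + q1*a_1 = 0, i.e. 190675/5508 + (7700/459)*q1 = 0.
Solving this linear system: q1 = -7627/3696.
The numerator is Q*f truncated at degree 1: P0 = a_0 = -175/153; P1 = a_1 + q1*a_0 = 1545875/80784.

The Pade approximant has numerator coefficients [-175/153, 1545875/80784]; denominator coefficients [1, -7627/3696].


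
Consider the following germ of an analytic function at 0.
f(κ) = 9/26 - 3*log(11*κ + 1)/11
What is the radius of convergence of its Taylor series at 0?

Branch term (-3/11)*log(1 - κ/(-1/11)): its argument vanishes at κ = -1/11, a logarithmic branch point, modulus 1/11.
The radius of convergence is the smallest modulus among the singular points: 1/11.

The radius of convergence is 1/11.


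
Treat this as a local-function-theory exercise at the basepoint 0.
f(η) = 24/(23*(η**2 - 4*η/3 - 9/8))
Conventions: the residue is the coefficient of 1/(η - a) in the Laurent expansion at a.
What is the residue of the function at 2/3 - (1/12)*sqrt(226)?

The factor η**2 - 4*η/3 - 9/8 splits as (η - a)(η - a') with a = 2/3 - (1/12)*sqrt(226), a' = 2/3 + (1/12)*sqrt(226). At the order-1 pole a set g(η) = (η - a)*f(η) = [24/23] / (η - a').
Simple pole: residue = g(a) at a = 2/3 - (1/12)*sqrt(226), which is -(72/2599)*sqrt(226).

The residue is -(72/2599)*sqrt(226).


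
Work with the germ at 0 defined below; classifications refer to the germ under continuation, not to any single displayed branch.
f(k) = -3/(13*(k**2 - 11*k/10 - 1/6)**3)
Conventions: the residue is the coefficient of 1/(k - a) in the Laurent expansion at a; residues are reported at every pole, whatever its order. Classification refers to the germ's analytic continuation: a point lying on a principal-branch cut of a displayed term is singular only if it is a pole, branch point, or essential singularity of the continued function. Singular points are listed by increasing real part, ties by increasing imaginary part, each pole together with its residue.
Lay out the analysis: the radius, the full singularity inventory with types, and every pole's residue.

Denominator factor (k**2 - 11*k/10 - 1/6)^3: discriminant 563/300, real irrational roots 11/20 + (1/60)*sqrt(1689) and 11/20 - (1/60)*sqrt(1689); poles of order 3, moduli 11/20 + (1/60)*sqrt(1689) and -11/20 + (1/60)*sqrt(1689).
The radius of convergence is the smallest modulus among the singular points: -11/20 + (1/60)*sqrt(1689).
The factor k**2 - 11*k/10 - 1/6 splits as (k - a)(k - a') with a = 11/20 - (1/60)*sqrt(1689), a' = 11/20 + (1/60)*sqrt(1689). At the order-3 pole a set g(k) = (k - a)^3*f(k) = [-3/13] / (k - a')^3.
Order-3 pole: residue = g''(a)/2; g''(11/20 - (1/60)*sqrt(1689)) = (32400000/2319896111)*sqrt(1689), so the residue is (16200000/2319896111)*sqrt(1689).
The factor k**2 - 11*k/10 - 1/6 splits as (k - a)(k - a') with a = 11/20 + (1/60)*sqrt(1689), a' = 11/20 - (1/60)*sqrt(1689). At the order-3 pole a set g(k) = (k - a)^3*f(k) = [-3/13] / (k - a')^3.
Order-3 pole: residue = g''(a)/2; g''(11/20 + (1/60)*sqrt(1689)) = -(32400000/2319896111)*sqrt(1689), so the residue is -(16200000/2319896111)*sqrt(1689).
List the singular points by increasing real part (a conjugate pair: the negative imaginary part first).

Radius of convergence at 0: -11/20 + (1/60)*sqrt(1689).
At 11/20 - (1/60)*sqrt(1689): a pole of order 3; residue (16200000/2319896111)*sqrt(1689).
At 11/20 + (1/60)*sqrt(1689): a pole of order 3; residue -(16200000/2319896111)*sqrt(1689).


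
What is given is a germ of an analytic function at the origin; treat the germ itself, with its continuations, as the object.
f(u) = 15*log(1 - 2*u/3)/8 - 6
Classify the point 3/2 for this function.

The term (15/8)*log(1 - u/(3/2)) has argument 1 - 3/2/(3/2) = 0 at 3/2: a logarithmic (infinitely-sheeted) branch point; the remaining terms are analytic or single-valued there.

The point is a logarithmic branch point.


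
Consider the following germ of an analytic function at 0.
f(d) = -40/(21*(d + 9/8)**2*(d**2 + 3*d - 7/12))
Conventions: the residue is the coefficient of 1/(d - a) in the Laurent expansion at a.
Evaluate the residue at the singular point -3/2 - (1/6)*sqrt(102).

The factor d**2 + 3*d - 7/12 splits as (d - a)(d - a') with a = -3/2 - (1/6)*sqrt(102), a' = -3/2 + (1/6)*sqrt(102). At the order-1 pole a set g(d) = (d - a)*f(d) = [-40/(21*(d + 9/8)**2)] / (d - a').
Simple pole: residue = g(a) at a = -3/2 - (1/6)*sqrt(102), which is -184320/1871023 + (730880/31807391)*sqrt(102).

The residue is -184320/1871023 + (730880/31807391)*sqrt(102).


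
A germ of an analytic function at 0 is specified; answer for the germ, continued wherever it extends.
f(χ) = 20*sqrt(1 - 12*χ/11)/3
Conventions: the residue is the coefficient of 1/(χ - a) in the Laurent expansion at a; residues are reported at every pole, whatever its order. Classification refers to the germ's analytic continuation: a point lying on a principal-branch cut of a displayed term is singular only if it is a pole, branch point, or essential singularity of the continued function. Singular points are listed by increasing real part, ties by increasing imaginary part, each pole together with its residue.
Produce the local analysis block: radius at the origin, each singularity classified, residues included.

Radius of convergence at 0: 11/12.
At 11/12: an algebraic (square-root) branch point.

Branch term (20/3)*sqrt(1 - χ/(11/12)): its argument vanishes at χ = 11/12, a square-root branch point, modulus 11/12.
The radius of convergence is the smallest modulus among the singular points: 11/12.


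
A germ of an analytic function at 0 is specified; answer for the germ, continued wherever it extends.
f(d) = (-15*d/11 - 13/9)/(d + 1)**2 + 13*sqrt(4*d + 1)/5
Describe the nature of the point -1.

The denominator factor d + 1 vanishes at -1 and appears to the power 2; the numerator there equals -8/99, nonzero, and no other factor vanishes.
The branch terms are analytic at this point.
Hence a pole whose order is the multiplicity, 2.

The point is a pole of order 2.


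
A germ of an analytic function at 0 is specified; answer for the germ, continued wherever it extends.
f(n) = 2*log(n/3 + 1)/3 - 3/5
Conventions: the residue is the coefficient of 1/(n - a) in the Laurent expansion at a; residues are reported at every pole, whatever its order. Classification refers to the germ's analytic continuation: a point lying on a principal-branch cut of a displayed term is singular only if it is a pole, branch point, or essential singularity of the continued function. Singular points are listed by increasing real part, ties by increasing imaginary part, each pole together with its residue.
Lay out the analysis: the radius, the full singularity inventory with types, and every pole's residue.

Radius of convergence at 0: 3.
At -3: a logarithmic branch point.

Branch term (2/3)*log(1 - n/(-3)): its argument vanishes at n = -3, a logarithmic branch point, modulus 3.
The radius of convergence is the smallest modulus among the singular points: 3.


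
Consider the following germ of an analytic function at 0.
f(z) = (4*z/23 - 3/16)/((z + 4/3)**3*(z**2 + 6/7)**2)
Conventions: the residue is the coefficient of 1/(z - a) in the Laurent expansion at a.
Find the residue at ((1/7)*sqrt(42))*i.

The factor z**2 + 6/7 splits as (z - a)(z - a') with a = ((1/7)*sqrt(42))*i, a' = -((1/7)*sqrt(42))*i. At the order-2 pole a set g(z) = (z - a)^2*f(z) = [(4*z/23 - 3/16)/(z + 4/3)**3] / (z - a')^2.
Order-2 pole: residue = g'(a); g'(((1/7)*sqrt(42))*i) = (6221419407/139717297024) - ((141532335/279434594048)*sqrt(42))*i, so the residue is (6221419407/139717297024) - ((141532335/279434594048)*sqrt(42))*i.

The residue is (6221419407/139717297024) - ((141532335/279434594048)*sqrt(42))*i.


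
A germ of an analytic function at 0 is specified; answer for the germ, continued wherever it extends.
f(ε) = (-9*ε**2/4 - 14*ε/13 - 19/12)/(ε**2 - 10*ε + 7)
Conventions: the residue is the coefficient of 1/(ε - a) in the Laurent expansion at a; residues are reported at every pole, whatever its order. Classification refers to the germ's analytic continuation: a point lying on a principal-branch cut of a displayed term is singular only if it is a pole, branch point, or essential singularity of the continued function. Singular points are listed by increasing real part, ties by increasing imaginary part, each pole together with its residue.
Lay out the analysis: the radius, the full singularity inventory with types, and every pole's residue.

Radius of convergence at 0: 5 - (3)*sqrt(2).
At 5 - (3)*sqrt(2): a pole of order 1; residue -613/52 + (4045/468)*sqrt(2).
At 5 + (3)*sqrt(2): a pole of order 1; residue -613/52 - (4045/468)*sqrt(2).

Denominator factor (ε**2 - 10*ε + 7): discriminant 72, real irrational roots 5 + (3)*sqrt(2) and 5 - (3)*sqrt(2); poles of order 1, moduli 5 + (3)*sqrt(2) and 5 - (3)*sqrt(2).
The radius of convergence is the smallest modulus among the singular points: 5 - (3)*sqrt(2).
The factor ε**2 - 10*ε + 7 splits as (ε - a)(ε - a') with a = 5 - (3)*sqrt(2), a' = 5 + (3)*sqrt(2). At the order-1 pole a set g(ε) = (ε - a)*f(ε) = [-9*ε**2/4 - 14*ε/13 - 19/12] / (ε - a').
Simple pole: residue = g(a) at a = 5 - (3)*sqrt(2), which is -613/52 + (4045/468)*sqrt(2).
The factor ε**2 - 10*ε + 7 splits as (ε - a)(ε - a') with a = 5 + (3)*sqrt(2), a' = 5 - (3)*sqrt(2). At the order-1 pole a set g(ε) = (ε - a)*f(ε) = [-9*ε**2/4 - 14*ε/13 - 19/12] / (ε - a').
Simple pole: residue = g(a) at a = 5 + (3)*sqrt(2), which is -613/52 - (4045/468)*sqrt(2).
List the singular points by increasing real part (a conjugate pair: the negative imaginary part first).
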